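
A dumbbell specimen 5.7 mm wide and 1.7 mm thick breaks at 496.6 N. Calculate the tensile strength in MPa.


Area = width * thickness = 5.7 * 1.7 = 9.69 mm^2
TS = force / area = 496.6 / 9.69 = 51.25 MPa

51.25 MPa


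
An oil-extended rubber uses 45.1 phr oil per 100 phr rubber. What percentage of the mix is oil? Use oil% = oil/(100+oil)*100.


Oil % = oil / (100 + oil) * 100
= 45.1 / (100 + 45.1) * 100
= 45.1 / 145.1 * 100
= 31.08%

31.08%


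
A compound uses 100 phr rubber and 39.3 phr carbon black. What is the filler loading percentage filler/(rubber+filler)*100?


Filler % = filler / (rubber + filler) * 100
= 39.3 / (100 + 39.3) * 100
= 39.3 / 139.3 * 100
= 28.21%

28.21%


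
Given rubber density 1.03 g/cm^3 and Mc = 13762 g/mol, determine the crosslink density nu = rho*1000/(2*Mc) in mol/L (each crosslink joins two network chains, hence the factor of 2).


nu = rho * 1000 / (2 * Mc)
nu = 1.03 * 1000 / (2 * 13762)
nu = 1030.0 / 27524
nu = 0.0374 mol/L

0.0374 mol/L


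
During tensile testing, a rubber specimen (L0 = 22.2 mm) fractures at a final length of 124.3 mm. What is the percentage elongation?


Elongation = (Lf - L0) / L0 * 100
= (124.3 - 22.2) / 22.2 * 100
= 102.1 / 22.2 * 100
= 459.9%

459.9%


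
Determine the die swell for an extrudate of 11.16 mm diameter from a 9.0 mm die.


Die swell ratio = D_extrudate / D_die
= 11.16 / 9.0
= 1.24

Die swell = 1.24


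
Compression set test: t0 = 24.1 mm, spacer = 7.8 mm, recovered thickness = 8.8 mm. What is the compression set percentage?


CS = (t0 - recovered) / (t0 - ts) * 100
= (24.1 - 8.8) / (24.1 - 7.8) * 100
= 15.3 / 16.3 * 100
= 93.9%

93.9%


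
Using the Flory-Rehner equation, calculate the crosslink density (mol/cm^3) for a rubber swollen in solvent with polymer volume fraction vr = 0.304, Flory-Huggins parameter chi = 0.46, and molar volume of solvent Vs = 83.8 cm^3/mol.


ln(1 - vr) = ln(1 - 0.304) = -0.3624
Numerator = -((-0.3624) + 0.304 + 0.46 * 0.304^2) = 0.0159
Denominator = 83.8 * (0.304^(1/3) - 0.304/2) = 43.6091
nu = 0.0159 / 43.6091 = 3.6447e-04 mol/cm^3

3.6447e-04 mol/cm^3


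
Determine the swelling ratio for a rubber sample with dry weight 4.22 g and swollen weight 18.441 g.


Q = W_swollen / W_dry
Q = 18.441 / 4.22
Q = 4.37

Q = 4.37


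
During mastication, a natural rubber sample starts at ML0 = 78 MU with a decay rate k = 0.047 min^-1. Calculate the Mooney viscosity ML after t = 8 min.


ML = ML0 * exp(-k * t)
ML = 78 * exp(-0.047 * 8)
ML = 78 * 0.6866
ML = 53.55 MU

53.55 MU


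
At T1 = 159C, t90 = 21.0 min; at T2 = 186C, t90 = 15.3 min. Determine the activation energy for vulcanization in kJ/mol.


T1 = 432.15 K, T2 = 459.15 K
1/T1 - 1/T2 = 1.3607e-04
ln(t1/t2) = ln(21.0/15.3) = 0.3167
Ea = 8.314 * 0.3167 / 1.3607e-04 = 19348.2526 J/mol
Ea = 19.35 kJ/mol

19.35 kJ/mol


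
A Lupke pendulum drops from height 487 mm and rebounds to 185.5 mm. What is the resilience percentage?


Resilience = h_rebound / h_drop * 100
= 185.5 / 487 * 100
= 38.1%

38.1%


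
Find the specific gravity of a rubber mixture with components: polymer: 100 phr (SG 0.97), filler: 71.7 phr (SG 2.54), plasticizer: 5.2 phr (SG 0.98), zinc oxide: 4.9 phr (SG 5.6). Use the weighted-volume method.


Sum of weights = 181.8
Volume contributions:
  polymer: 100/0.97 = 103.0928
  filler: 71.7/2.54 = 28.2283
  plasticizer: 5.2/0.98 = 5.3061
  zinc oxide: 4.9/5.6 = 0.8750
Sum of volumes = 137.5023
SG = 181.8 / 137.5023 = 1.322

SG = 1.322


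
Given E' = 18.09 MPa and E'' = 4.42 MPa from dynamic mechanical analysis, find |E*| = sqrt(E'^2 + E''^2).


|E*| = sqrt(E'^2 + E''^2)
= sqrt(18.09^2 + 4.42^2)
= sqrt(327.2481 + 19.5364)
= 18.622 MPa

18.622 MPa


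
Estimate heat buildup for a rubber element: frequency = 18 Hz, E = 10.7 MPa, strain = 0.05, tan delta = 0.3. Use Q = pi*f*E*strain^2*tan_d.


Q = pi * f * E * strain^2 * tan_d
= pi * 18 * 10.7 * 0.05^2 * 0.3
= pi * 18 * 10.7 * 0.0025 * 0.3
= 0.4538

Q = 0.4538


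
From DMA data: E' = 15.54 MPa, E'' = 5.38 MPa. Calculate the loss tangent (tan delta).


tan delta = E'' / E'
= 5.38 / 15.54
= 0.3462

tan delta = 0.3462


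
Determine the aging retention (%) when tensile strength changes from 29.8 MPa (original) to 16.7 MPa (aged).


Retention = aged / original * 100
= 16.7 / 29.8 * 100
= 56.0%

56.0%


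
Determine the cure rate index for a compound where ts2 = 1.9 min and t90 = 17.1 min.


CRI = 100 / (t90 - ts2)
= 100 / (17.1 - 1.9)
= 100 / 15.2
= 6.58 min^-1

6.58 min^-1


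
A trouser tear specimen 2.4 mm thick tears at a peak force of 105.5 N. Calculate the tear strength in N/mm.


Tear strength = force / thickness
= 105.5 / 2.4
= 43.96 N/mm

43.96 N/mm


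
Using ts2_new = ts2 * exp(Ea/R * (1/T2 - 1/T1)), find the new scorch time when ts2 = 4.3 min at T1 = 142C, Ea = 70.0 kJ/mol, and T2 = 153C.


Convert temperatures: T1 = 142 + 273.15 = 415.15 K, T2 = 153 + 273.15 = 426.15 K
ts2_new = 4.3 * exp(70000 / 8.314 * (1/426.15 - 1/415.15))
1/T2 - 1/T1 = -6.2176e-05
ts2_new = 2.55 min

2.55 min


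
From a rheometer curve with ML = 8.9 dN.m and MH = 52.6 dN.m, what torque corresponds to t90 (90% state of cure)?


M90 = ML + 0.9 * (MH - ML)
M90 = 8.9 + 0.9 * (52.6 - 8.9)
M90 = 8.9 + 0.9 * 43.7
M90 = 48.23 dN.m

48.23 dN.m


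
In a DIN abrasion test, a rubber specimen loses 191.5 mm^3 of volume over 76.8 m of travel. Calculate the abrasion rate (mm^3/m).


Rate = volume_loss / distance
= 191.5 / 76.8
= 2.493 mm^3/m

2.493 mm^3/m


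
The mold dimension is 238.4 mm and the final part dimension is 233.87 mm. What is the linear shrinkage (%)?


Shrinkage = (mold - part) / mold * 100
= (238.4 - 233.87) / 238.4 * 100
= 4.53 / 238.4 * 100
= 1.9%

1.9%


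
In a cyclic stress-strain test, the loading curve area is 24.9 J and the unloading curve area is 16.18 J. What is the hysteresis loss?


Hysteresis loss = loading - unloading
= 24.9 - 16.18
= 8.72 J

8.72 J


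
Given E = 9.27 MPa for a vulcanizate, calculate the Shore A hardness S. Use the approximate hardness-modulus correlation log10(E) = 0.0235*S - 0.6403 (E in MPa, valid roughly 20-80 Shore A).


log10(E) = 0.0235*S - 0.6403  =>  S = (log10(E) + 0.6403) / 0.0235
log10(9.27) = 0.967080
S = (0.967080 + 0.6403) / 0.0235 = 1.607380 / 0.0235
S = 68.4

Shore A = 68.4


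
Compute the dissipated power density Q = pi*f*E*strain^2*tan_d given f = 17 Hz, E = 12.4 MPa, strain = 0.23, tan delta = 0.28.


Q = pi * f * E * strain^2 * tan_d
= pi * 17 * 12.4 * 0.23^2 * 0.28
= pi * 17 * 12.4 * 0.0529 * 0.28
= 9.8092

Q = 9.8092


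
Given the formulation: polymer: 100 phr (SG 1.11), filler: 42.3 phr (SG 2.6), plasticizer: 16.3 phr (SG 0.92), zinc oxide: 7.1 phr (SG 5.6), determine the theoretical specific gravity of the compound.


Sum of weights = 165.7
Volume contributions:
  polymer: 100/1.11 = 90.0901
  filler: 42.3/2.6 = 16.2692
  plasticizer: 16.3/0.92 = 17.7174
  zinc oxide: 7.1/5.6 = 1.2679
Sum of volumes = 125.3446
SG = 165.7 / 125.3446 = 1.322

SG = 1.322


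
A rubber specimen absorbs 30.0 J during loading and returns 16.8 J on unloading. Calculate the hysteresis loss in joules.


Hysteresis loss = loading - unloading
= 30.0 - 16.8
= 13.2 J

13.2 J


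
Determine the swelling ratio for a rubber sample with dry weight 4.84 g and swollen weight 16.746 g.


Q = W_swollen / W_dry
Q = 16.746 / 4.84
Q = 3.46

Q = 3.46


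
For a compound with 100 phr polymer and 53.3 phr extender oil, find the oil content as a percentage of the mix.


Oil % = oil / (100 + oil) * 100
= 53.3 / (100 + 53.3) * 100
= 53.3 / 153.3 * 100
= 34.77%

34.77%


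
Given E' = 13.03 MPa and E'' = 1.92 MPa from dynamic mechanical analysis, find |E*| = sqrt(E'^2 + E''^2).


|E*| = sqrt(E'^2 + E''^2)
= sqrt(13.03^2 + 1.92^2)
= sqrt(169.7809 + 3.6864)
= 13.171 MPa

13.171 MPa


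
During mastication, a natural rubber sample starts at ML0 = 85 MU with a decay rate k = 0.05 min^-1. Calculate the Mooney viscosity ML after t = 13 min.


ML = ML0 * exp(-k * t)
ML = 85 * exp(-0.05 * 13)
ML = 85 * 0.5220
ML = 44.37 MU

44.37 MU


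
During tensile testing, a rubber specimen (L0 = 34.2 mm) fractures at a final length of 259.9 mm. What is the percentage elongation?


Elongation = (Lf - L0) / L0 * 100
= (259.9 - 34.2) / 34.2 * 100
= 225.7 / 34.2 * 100
= 659.9%

659.9%


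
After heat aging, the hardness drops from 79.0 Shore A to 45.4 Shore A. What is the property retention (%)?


Retention = aged / original * 100
= 45.4 / 79.0 * 100
= 57.5%

57.5%


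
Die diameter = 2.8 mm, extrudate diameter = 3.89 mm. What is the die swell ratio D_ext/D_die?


Die swell ratio = D_extrudate / D_die
= 3.89 / 2.8
= 1.389

Die swell = 1.389


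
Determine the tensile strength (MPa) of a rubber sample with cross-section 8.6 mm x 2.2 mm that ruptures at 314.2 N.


Area = width * thickness = 8.6 * 2.2 = 18.92 mm^2
TS = force / area = 314.2 / 18.92 = 16.61 MPa

16.61 MPa


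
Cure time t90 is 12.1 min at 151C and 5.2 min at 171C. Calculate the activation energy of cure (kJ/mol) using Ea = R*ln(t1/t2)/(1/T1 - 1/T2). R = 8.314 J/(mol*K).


T1 = 424.15 K, T2 = 444.15 K
1/T1 - 1/T2 = 1.0616e-04
ln(t1/t2) = ln(12.1/5.2) = 0.8445
Ea = 8.314 * 0.8445 / 1.0616e-04 = 66138.2801 J/mol
Ea = 66.14 kJ/mol

66.14 kJ/mol


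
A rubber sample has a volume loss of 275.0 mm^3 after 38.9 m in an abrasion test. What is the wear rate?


Rate = volume_loss / distance
= 275.0 / 38.9
= 7.069 mm^3/m

7.069 mm^3/m


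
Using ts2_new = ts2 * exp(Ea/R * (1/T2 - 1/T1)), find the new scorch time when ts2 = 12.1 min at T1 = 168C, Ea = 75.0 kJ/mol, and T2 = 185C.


Convert temperatures: T1 = 168 + 273.15 = 441.15 K, T2 = 185 + 273.15 = 458.15 K
ts2_new = 12.1 * exp(75000 / 8.314 * (1/458.15 - 1/441.15))
1/T2 - 1/T1 = -8.4111e-05
ts2_new = 5.67 min

5.67 min


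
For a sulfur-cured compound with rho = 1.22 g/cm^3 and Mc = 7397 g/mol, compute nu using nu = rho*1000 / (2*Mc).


nu = rho * 1000 / (2 * Mc)
nu = 1.22 * 1000 / (2 * 7397)
nu = 1220.0 / 14794
nu = 0.0825 mol/L

0.0825 mol/L


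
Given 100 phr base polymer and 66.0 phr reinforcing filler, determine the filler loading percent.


Filler % = filler / (rubber + filler) * 100
= 66.0 / (100 + 66.0) * 100
= 66.0 / 166.0 * 100
= 39.76%

39.76%


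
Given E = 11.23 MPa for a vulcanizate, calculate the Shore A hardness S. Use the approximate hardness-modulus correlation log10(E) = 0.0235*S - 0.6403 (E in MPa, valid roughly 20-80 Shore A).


log10(E) = 0.0235*S - 0.6403  =>  S = (log10(E) + 0.6403) / 0.0235
log10(11.23) = 1.050380
S = (1.050380 + 0.6403) / 0.0235 = 1.690680 / 0.0235
S = 71.9

Shore A = 71.9


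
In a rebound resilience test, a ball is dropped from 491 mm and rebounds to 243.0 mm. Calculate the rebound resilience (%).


Resilience = h_rebound / h_drop * 100
= 243.0 / 491 * 100
= 49.5%

49.5%


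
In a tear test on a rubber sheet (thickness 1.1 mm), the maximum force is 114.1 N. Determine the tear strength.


Tear strength = force / thickness
= 114.1 / 1.1
= 103.73 N/mm

103.73 N/mm


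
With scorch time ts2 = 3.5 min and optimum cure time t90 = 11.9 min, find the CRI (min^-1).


CRI = 100 / (t90 - ts2)
= 100 / (11.9 - 3.5)
= 100 / 8.4
= 11.9 min^-1

11.9 min^-1


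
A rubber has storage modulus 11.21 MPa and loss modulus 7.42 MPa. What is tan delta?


tan delta = E'' / E'
= 7.42 / 11.21
= 0.6619

tan delta = 0.6619


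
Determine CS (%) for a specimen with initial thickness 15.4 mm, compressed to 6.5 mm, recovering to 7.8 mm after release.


CS = (t0 - recovered) / (t0 - ts) * 100
= (15.4 - 7.8) / (15.4 - 6.5) * 100
= 7.6 / 8.9 * 100
= 85.4%

85.4%


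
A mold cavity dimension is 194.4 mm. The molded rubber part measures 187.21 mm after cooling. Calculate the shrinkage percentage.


Shrinkage = (mold - part) / mold * 100
= (194.4 - 187.21) / 194.4 * 100
= 7.19 / 194.4 * 100
= 3.7%

3.7%


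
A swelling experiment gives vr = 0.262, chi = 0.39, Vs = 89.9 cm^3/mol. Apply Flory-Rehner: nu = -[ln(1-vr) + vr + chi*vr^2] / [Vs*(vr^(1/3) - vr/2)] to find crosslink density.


ln(1 - vr) = ln(1 - 0.262) = -0.3038
Numerator = -((-0.3038) + 0.262 + 0.39 * 0.262^2) = 0.0150
Denominator = 89.9 * (0.262^(1/3) - 0.262/2) = 45.7486
nu = 0.0150 / 45.7486 = 3.2876e-04 mol/cm^3

3.2876e-04 mol/cm^3


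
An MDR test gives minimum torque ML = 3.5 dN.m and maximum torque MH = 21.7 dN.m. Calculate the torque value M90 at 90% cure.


M90 = ML + 0.9 * (MH - ML)
M90 = 3.5 + 0.9 * (21.7 - 3.5)
M90 = 3.5 + 0.9 * 18.2
M90 = 19.88 dN.m

19.88 dN.m


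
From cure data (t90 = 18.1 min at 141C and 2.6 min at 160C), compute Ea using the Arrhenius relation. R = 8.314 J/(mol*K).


T1 = 414.15 K, T2 = 433.15 K
1/T1 - 1/T2 = 1.0592e-04
ln(t1/t2) = ln(18.1/2.6) = 1.9404
Ea = 8.314 * 1.9404 / 1.0592e-04 = 152315.3876 J/mol
Ea = 152.32 kJ/mol

152.32 kJ/mol


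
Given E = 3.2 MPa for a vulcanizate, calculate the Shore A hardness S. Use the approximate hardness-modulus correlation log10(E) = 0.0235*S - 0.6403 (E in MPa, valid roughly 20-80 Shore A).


log10(E) = 0.0235*S - 0.6403  =>  S = (log10(E) + 0.6403) / 0.0235
log10(3.2) = 0.505150
S = (0.505150 + 0.6403) / 0.0235 = 1.145450 / 0.0235
S = 48.7

Shore A = 48.7


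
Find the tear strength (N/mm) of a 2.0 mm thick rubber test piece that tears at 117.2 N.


Tear strength = force / thickness
= 117.2 / 2.0
= 58.6 N/mm

58.6 N/mm


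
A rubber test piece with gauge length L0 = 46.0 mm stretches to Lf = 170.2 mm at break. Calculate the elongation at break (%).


Elongation = (Lf - L0) / L0 * 100
= (170.2 - 46.0) / 46.0 * 100
= 124.2 / 46.0 * 100
= 270.0%

270.0%


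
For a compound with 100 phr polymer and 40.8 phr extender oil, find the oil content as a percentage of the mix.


Oil % = oil / (100 + oil) * 100
= 40.8 / (100 + 40.8) * 100
= 40.8 / 140.8 * 100
= 28.98%

28.98%


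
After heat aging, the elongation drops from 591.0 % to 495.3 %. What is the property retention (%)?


Retention = aged / original * 100
= 495.3 / 591.0 * 100
= 83.8%

83.8%


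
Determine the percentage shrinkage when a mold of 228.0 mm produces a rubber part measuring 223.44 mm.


Shrinkage = (mold - part) / mold * 100
= (228.0 - 223.44) / 228.0 * 100
= 4.56 / 228.0 * 100
= 2.0%

2.0%


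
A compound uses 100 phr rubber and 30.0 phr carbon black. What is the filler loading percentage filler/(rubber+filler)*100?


Filler % = filler / (rubber + filler) * 100
= 30.0 / (100 + 30.0) * 100
= 30.0 / 130.0 * 100
= 23.08%

23.08%


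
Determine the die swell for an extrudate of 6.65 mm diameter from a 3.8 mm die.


Die swell ratio = D_extrudate / D_die
= 6.65 / 3.8
= 1.75

Die swell = 1.75


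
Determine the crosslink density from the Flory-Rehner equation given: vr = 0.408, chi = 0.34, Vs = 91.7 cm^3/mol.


ln(1 - vr) = ln(1 - 0.408) = -0.5242
Numerator = -((-0.5242) + 0.408 + 0.34 * 0.408^2) = 0.0597
Denominator = 91.7 * (0.408^(1/3) - 0.408/2) = 49.3058
nu = 0.0597 / 49.3058 = 0.0012 mol/cm^3

0.0012 mol/cm^3


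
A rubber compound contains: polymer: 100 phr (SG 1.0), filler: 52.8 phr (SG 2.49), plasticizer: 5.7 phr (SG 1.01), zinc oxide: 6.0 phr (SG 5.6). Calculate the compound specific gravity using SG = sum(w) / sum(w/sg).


Sum of weights = 164.5
Volume contributions:
  polymer: 100/1.0 = 100.0000
  filler: 52.8/2.49 = 21.2048
  plasticizer: 5.7/1.01 = 5.6436
  zinc oxide: 6.0/5.6 = 1.0714
Sum of volumes = 127.9198
SG = 164.5 / 127.9198 = 1.286

SG = 1.286


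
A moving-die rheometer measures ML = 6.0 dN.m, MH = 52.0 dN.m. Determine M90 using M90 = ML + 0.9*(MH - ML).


M90 = ML + 0.9 * (MH - ML)
M90 = 6.0 + 0.9 * (52.0 - 6.0)
M90 = 6.0 + 0.9 * 46.0
M90 = 47.4 dN.m

47.4 dN.m


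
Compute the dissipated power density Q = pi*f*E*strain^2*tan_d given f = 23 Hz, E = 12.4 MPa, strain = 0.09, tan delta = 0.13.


Q = pi * f * E * strain^2 * tan_d
= pi * 23 * 12.4 * 0.09^2 * 0.13
= pi * 23 * 12.4 * 0.0081 * 0.13
= 0.9435

Q = 0.9435


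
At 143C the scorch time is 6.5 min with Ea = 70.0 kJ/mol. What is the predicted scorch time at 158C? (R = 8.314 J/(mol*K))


Convert temperatures: T1 = 143 + 273.15 = 416.15 K, T2 = 158 + 273.15 = 431.15 K
ts2_new = 6.5 * exp(70000 / 8.314 * (1/431.15 - 1/416.15))
1/T2 - 1/T1 = -8.3601e-05
ts2_new = 3.22 min

3.22 min


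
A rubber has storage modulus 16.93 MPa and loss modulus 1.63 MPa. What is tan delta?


tan delta = E'' / E'
= 1.63 / 16.93
= 0.0963

tan delta = 0.0963


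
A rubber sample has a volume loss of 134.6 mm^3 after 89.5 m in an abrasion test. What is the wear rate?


Rate = volume_loss / distance
= 134.6 / 89.5
= 1.504 mm^3/m

1.504 mm^3/m


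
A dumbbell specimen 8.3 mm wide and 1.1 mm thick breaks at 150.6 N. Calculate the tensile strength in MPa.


Area = width * thickness = 8.3 * 1.1 = 9.13 mm^2
TS = force / area = 150.6 / 9.13 = 16.5 MPa

16.5 MPa


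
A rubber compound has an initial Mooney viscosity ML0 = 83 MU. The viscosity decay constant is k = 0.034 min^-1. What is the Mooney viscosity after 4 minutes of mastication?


ML = ML0 * exp(-k * t)
ML = 83 * exp(-0.034 * 4)
ML = 83 * 0.8728
ML = 72.45 MU

72.45 MU


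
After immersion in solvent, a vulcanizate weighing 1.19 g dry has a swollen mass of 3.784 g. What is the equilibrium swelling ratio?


Q = W_swollen / W_dry
Q = 3.784 / 1.19
Q = 3.18

Q = 3.18


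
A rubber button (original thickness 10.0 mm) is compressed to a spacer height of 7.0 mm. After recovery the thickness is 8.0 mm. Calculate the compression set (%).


CS = (t0 - recovered) / (t0 - ts) * 100
= (10.0 - 8.0) / (10.0 - 7.0) * 100
= 2.0 / 3.0 * 100
= 66.7%

66.7%


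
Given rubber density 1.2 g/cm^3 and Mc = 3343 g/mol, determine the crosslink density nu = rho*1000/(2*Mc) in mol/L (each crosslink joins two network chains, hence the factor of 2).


nu = rho * 1000 / (2 * Mc)
nu = 1.2 * 1000 / (2 * 3343)
nu = 1200.0 / 6686
nu = 0.1795 mol/L

0.1795 mol/L


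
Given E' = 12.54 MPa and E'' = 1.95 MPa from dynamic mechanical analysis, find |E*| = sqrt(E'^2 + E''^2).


|E*| = sqrt(E'^2 + E''^2)
= sqrt(12.54^2 + 1.95^2)
= sqrt(157.2516 + 3.8025)
= 12.691 MPa

12.691 MPa


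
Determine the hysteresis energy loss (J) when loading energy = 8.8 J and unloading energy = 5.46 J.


Hysteresis loss = loading - unloading
= 8.8 - 5.46
= 3.34 J

3.34 J


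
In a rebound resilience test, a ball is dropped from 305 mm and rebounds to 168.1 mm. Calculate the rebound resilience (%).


Resilience = h_rebound / h_drop * 100
= 168.1 / 305 * 100
= 55.1%

55.1%


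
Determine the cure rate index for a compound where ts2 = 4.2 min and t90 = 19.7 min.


CRI = 100 / (t90 - ts2)
= 100 / (19.7 - 4.2)
= 100 / 15.5
= 6.45 min^-1

6.45 min^-1


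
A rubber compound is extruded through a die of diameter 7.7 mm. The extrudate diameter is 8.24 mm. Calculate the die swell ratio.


Die swell ratio = D_extrudate / D_die
= 8.24 / 7.7
= 1.07

Die swell = 1.07


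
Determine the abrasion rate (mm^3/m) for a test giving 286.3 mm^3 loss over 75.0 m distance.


Rate = volume_loss / distance
= 286.3 / 75.0
= 3.817 mm^3/m

3.817 mm^3/m


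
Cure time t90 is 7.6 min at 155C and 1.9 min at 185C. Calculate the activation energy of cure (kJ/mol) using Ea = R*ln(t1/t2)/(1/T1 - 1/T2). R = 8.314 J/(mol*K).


T1 = 428.15 K, T2 = 458.15 K
1/T1 - 1/T2 = 1.5294e-04
ln(t1/t2) = ln(7.6/1.9) = 1.3863
Ea = 8.314 * 1.3863 / 1.5294e-04 = 75361.2097 J/mol
Ea = 75.36 kJ/mol

75.36 kJ/mol


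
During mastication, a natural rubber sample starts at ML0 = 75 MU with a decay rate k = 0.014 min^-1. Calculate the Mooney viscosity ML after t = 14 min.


ML = ML0 * exp(-k * t)
ML = 75 * exp(-0.014 * 14)
ML = 75 * 0.8220
ML = 61.65 MU

61.65 MU


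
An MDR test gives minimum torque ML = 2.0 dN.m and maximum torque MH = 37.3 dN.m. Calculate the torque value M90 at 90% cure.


M90 = ML + 0.9 * (MH - ML)
M90 = 2.0 + 0.9 * (37.3 - 2.0)
M90 = 2.0 + 0.9 * 35.3
M90 = 33.77 dN.m

33.77 dN.m


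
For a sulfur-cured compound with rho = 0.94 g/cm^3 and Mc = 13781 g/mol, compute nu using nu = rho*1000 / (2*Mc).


nu = rho * 1000 / (2 * Mc)
nu = 0.94 * 1000 / (2 * 13781)
nu = 940.0 / 27562
nu = 0.0341 mol/L

0.0341 mol/L


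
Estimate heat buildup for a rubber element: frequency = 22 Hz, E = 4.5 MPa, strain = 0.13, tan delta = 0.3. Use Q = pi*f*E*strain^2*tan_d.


Q = pi * f * E * strain^2 * tan_d
= pi * 22 * 4.5 * 0.13^2 * 0.3
= pi * 22 * 4.5 * 0.0169 * 0.3
= 1.5769

Q = 1.5769


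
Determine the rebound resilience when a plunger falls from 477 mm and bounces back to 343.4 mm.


Resilience = h_rebound / h_drop * 100
= 343.4 / 477 * 100
= 72.0%

72.0%


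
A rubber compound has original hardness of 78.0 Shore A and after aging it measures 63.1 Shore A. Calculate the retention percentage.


Retention = aged / original * 100
= 63.1 / 78.0 * 100
= 80.9%

80.9%


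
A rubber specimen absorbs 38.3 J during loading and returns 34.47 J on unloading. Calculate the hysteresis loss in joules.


Hysteresis loss = loading - unloading
= 38.3 - 34.47
= 3.83 J

3.83 J


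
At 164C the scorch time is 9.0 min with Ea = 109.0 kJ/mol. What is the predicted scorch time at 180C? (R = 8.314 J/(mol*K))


Convert temperatures: T1 = 164 + 273.15 = 437.15 K, T2 = 180 + 273.15 = 453.15 K
ts2_new = 9.0 * exp(109000 / 8.314 * (1/453.15 - 1/437.15))
1/T2 - 1/T1 = -8.0770e-05
ts2_new = 3.12 min

3.12 min


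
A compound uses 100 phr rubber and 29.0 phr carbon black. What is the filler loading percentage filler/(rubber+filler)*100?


Filler % = filler / (rubber + filler) * 100
= 29.0 / (100 + 29.0) * 100
= 29.0 / 129.0 * 100
= 22.48%

22.48%


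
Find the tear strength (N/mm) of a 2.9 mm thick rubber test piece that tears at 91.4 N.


Tear strength = force / thickness
= 91.4 / 2.9
= 31.52 N/mm

31.52 N/mm


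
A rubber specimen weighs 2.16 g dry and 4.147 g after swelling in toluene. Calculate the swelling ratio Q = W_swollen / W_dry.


Q = W_swollen / W_dry
Q = 4.147 / 2.16
Q = 1.92

Q = 1.92


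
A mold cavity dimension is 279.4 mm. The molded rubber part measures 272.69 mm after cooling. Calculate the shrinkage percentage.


Shrinkage = (mold - part) / mold * 100
= (279.4 - 272.69) / 279.4 * 100
= 6.71 / 279.4 * 100
= 2.4%

2.4%


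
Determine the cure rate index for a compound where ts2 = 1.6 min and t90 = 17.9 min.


CRI = 100 / (t90 - ts2)
= 100 / (17.9 - 1.6)
= 100 / 16.3
= 6.13 min^-1

6.13 min^-1


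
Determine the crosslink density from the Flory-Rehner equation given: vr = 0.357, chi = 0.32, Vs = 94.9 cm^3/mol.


ln(1 - vr) = ln(1 - 0.357) = -0.4416
Numerator = -((-0.4416) + 0.357 + 0.32 * 0.357^2) = 0.0438
Denominator = 94.9 * (0.357^(1/3) - 0.357/2) = 50.3821
nu = 0.0438 / 50.3821 = 8.6989e-04 mol/cm^3

8.6989e-04 mol/cm^3


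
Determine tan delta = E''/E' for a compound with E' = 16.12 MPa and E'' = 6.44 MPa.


tan delta = E'' / E'
= 6.44 / 16.12
= 0.3995

tan delta = 0.3995


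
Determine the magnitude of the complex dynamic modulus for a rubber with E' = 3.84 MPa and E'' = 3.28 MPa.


|E*| = sqrt(E'^2 + E''^2)
= sqrt(3.84^2 + 3.28^2)
= sqrt(14.7456 + 10.7584)
= 5.05 MPa

5.05 MPa


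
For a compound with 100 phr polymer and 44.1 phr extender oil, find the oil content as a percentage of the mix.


Oil % = oil / (100 + oil) * 100
= 44.1 / (100 + 44.1) * 100
= 44.1 / 144.1 * 100
= 30.6%

30.6%


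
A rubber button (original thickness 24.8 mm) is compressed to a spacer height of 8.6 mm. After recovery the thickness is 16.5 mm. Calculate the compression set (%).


CS = (t0 - recovered) / (t0 - ts) * 100
= (24.8 - 16.5) / (24.8 - 8.6) * 100
= 8.3 / 16.2 * 100
= 51.2%

51.2%


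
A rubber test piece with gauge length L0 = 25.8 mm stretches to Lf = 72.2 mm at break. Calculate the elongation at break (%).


Elongation = (Lf - L0) / L0 * 100
= (72.2 - 25.8) / 25.8 * 100
= 46.4 / 25.8 * 100
= 179.8%

179.8%


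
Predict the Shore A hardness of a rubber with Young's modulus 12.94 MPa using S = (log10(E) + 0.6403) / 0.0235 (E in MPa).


log10(E) = 0.0235*S - 0.6403  =>  S = (log10(E) + 0.6403) / 0.0235
log10(12.94) = 1.111934
S = (1.111934 + 0.6403) / 0.0235 = 1.752234 / 0.0235
S = 74.6

Shore A = 74.6


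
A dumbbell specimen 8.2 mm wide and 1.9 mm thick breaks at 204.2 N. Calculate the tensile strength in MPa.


Area = width * thickness = 8.2 * 1.9 = 15.58 mm^2
TS = force / area = 204.2 / 15.58 = 13.11 MPa

13.11 MPa


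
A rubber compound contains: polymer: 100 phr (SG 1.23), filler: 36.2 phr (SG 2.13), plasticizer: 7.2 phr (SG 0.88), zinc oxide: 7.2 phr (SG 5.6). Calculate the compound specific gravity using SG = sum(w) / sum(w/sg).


Sum of weights = 150.6
Volume contributions:
  polymer: 100/1.23 = 81.3008
  filler: 36.2/2.13 = 16.9953
  plasticizer: 7.2/0.88 = 8.1818
  zinc oxide: 7.2/5.6 = 1.2857
Sum of volumes = 107.7637
SG = 150.6 / 107.7637 = 1.398

SG = 1.398


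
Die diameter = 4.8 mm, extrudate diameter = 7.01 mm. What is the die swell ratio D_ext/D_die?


Die swell ratio = D_extrudate / D_die
= 7.01 / 4.8
= 1.46

Die swell = 1.46


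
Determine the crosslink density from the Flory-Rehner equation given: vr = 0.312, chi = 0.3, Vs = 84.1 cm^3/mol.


ln(1 - vr) = ln(1 - 0.312) = -0.3740
Numerator = -((-0.3740) + 0.312 + 0.3 * 0.312^2) = 0.0328
Denominator = 84.1 * (0.312^(1/3) - 0.312/2) = 43.9206
nu = 0.0328 / 43.9206 = 7.4597e-04 mol/cm^3

7.4597e-04 mol/cm^3


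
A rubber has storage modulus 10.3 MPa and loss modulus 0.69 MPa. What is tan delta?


tan delta = E'' / E'
= 0.69 / 10.3
= 0.067

tan delta = 0.067


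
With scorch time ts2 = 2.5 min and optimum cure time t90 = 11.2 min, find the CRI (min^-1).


CRI = 100 / (t90 - ts2)
= 100 / (11.2 - 2.5)
= 100 / 8.7
= 11.49 min^-1

11.49 min^-1


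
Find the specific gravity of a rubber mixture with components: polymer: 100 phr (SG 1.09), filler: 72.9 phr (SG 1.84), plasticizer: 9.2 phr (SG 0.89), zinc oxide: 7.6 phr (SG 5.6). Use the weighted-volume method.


Sum of weights = 189.7
Volume contributions:
  polymer: 100/1.09 = 91.7431
  filler: 72.9/1.84 = 39.6196
  plasticizer: 9.2/0.89 = 10.3371
  zinc oxide: 7.6/5.6 = 1.3571
Sum of volumes = 143.0569
SG = 189.7 / 143.0569 = 1.326

SG = 1.326


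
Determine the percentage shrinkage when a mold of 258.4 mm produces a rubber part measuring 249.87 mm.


Shrinkage = (mold - part) / mold * 100
= (258.4 - 249.87) / 258.4 * 100
= 8.53 / 258.4 * 100
= 3.3%

3.3%


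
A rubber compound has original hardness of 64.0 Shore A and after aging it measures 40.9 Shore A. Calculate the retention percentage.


Retention = aged / original * 100
= 40.9 / 64.0 * 100
= 63.9%

63.9%


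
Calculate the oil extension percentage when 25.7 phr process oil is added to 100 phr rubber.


Oil % = oil / (100 + oil) * 100
= 25.7 / (100 + 25.7) * 100
= 25.7 / 125.7 * 100
= 20.45%

20.45%


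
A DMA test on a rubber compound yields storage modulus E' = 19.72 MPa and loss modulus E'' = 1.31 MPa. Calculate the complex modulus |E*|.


|E*| = sqrt(E'^2 + E''^2)
= sqrt(19.72^2 + 1.31^2)
= sqrt(388.8784 + 1.7161)
= 19.763 MPa

19.763 MPa


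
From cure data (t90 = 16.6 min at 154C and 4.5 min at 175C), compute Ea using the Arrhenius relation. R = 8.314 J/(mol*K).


T1 = 427.15 K, T2 = 448.15 K
1/T1 - 1/T2 = 1.0970e-04
ln(t1/t2) = ln(16.6/4.5) = 1.3053
Ea = 8.314 * 1.3053 / 1.0970e-04 = 98926.6476 J/mol
Ea = 98.93 kJ/mol

98.93 kJ/mol


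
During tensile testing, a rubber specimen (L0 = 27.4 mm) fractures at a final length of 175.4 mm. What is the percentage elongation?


Elongation = (Lf - L0) / L0 * 100
= (175.4 - 27.4) / 27.4 * 100
= 148.0 / 27.4 * 100
= 540.1%

540.1%


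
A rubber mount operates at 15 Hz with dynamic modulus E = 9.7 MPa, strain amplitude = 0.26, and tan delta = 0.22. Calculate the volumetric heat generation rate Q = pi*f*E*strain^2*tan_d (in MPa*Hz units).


Q = pi * f * E * strain^2 * tan_d
= pi * 15 * 9.7 * 0.26^2 * 0.22
= pi * 15 * 9.7 * 0.0676 * 0.22
= 6.7980

Q = 6.7980


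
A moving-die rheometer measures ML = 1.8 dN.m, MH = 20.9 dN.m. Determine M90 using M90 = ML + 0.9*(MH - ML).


M90 = ML + 0.9 * (MH - ML)
M90 = 1.8 + 0.9 * (20.9 - 1.8)
M90 = 1.8 + 0.9 * 19.1
M90 = 18.99 dN.m

18.99 dN.m


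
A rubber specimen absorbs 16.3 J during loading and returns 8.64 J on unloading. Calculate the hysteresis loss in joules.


Hysteresis loss = loading - unloading
= 16.3 - 8.64
= 7.66 J

7.66 J


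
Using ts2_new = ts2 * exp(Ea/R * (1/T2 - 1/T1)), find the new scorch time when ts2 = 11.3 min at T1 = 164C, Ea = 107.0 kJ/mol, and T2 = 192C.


Convert temperatures: T1 = 164 + 273.15 = 437.15 K, T2 = 192 + 273.15 = 465.15 K
ts2_new = 11.3 * exp(107000 / 8.314 * (1/465.15 - 1/437.15))
1/T2 - 1/T1 = -1.3770e-04
ts2_new = 1.92 min

1.92 min


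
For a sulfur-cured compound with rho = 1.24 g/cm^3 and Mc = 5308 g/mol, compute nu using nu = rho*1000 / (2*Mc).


nu = rho * 1000 / (2 * Mc)
nu = 1.24 * 1000 / (2 * 5308)
nu = 1240.0 / 10616
nu = 0.1168 mol/L

0.1168 mol/L


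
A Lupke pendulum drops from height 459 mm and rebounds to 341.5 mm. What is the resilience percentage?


Resilience = h_rebound / h_drop * 100
= 341.5 / 459 * 100
= 74.4%

74.4%


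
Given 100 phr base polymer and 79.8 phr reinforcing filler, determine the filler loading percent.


Filler % = filler / (rubber + filler) * 100
= 79.8 / (100 + 79.8) * 100
= 79.8 / 179.8 * 100
= 44.38%

44.38%


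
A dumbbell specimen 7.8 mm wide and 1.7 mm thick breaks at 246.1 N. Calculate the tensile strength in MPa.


Area = width * thickness = 7.8 * 1.7 = 13.26 mm^2
TS = force / area = 246.1 / 13.26 = 18.56 MPa

18.56 MPa


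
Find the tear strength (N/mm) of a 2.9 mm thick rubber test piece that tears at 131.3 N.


Tear strength = force / thickness
= 131.3 / 2.9
= 45.28 N/mm

45.28 N/mm


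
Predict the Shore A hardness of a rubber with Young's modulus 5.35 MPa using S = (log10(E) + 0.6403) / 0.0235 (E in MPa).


log10(E) = 0.0235*S - 0.6403  =>  S = (log10(E) + 0.6403) / 0.0235
log10(5.35) = 0.728354
S = (0.728354 + 0.6403) / 0.0235 = 1.368654 / 0.0235
S = 58.2

Shore A = 58.2


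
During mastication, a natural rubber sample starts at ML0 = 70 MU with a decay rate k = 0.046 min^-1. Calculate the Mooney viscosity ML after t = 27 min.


ML = ML0 * exp(-k * t)
ML = 70 * exp(-0.046 * 27)
ML = 70 * 0.2888
ML = 20.22 MU

20.22 MU


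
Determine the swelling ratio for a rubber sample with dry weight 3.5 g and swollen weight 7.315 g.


Q = W_swollen / W_dry
Q = 7.315 / 3.5
Q = 2.09

Q = 2.09


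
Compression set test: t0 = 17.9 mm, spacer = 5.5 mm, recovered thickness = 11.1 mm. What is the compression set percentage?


CS = (t0 - recovered) / (t0 - ts) * 100
= (17.9 - 11.1) / (17.9 - 5.5) * 100
= 6.8 / 12.4 * 100
= 54.8%

54.8%


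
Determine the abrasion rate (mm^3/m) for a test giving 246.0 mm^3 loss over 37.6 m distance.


Rate = volume_loss / distance
= 246.0 / 37.6
= 6.543 mm^3/m

6.543 mm^3/m


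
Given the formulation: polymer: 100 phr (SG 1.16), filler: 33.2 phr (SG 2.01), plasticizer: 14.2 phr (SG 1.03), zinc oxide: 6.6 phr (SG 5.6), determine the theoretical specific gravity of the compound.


Sum of weights = 154.0
Volume contributions:
  polymer: 100/1.16 = 86.2069
  filler: 33.2/2.01 = 16.5174
  plasticizer: 14.2/1.03 = 13.7864
  zinc oxide: 6.6/5.6 = 1.1786
Sum of volumes = 117.6893
SG = 154.0 / 117.6893 = 1.309

SG = 1.309


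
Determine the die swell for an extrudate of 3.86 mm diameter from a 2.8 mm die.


Die swell ratio = D_extrudate / D_die
= 3.86 / 2.8
= 1.379

Die swell = 1.379


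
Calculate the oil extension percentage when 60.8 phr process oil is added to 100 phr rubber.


Oil % = oil / (100 + oil) * 100
= 60.8 / (100 + 60.8) * 100
= 60.8 / 160.8 * 100
= 37.81%

37.81%


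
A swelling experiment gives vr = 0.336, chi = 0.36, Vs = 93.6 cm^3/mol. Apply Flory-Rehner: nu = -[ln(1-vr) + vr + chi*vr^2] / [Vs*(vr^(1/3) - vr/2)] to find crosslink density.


ln(1 - vr) = ln(1 - 0.336) = -0.4095
Numerator = -((-0.4095) + 0.336 + 0.36 * 0.336^2) = 0.0328
Denominator = 93.6 * (0.336^(1/3) - 0.336/2) = 49.3464
nu = 0.0328 / 49.3464 = 6.6531e-04 mol/cm^3

6.6531e-04 mol/cm^3


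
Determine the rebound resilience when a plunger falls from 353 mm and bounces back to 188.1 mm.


Resilience = h_rebound / h_drop * 100
= 188.1 / 353 * 100
= 53.3%

53.3%


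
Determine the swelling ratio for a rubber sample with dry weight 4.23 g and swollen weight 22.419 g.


Q = W_swollen / W_dry
Q = 22.419 / 4.23
Q = 5.3

Q = 5.3


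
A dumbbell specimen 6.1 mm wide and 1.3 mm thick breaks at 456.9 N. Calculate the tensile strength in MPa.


Area = width * thickness = 6.1 * 1.3 = 7.93 mm^2
TS = force / area = 456.9 / 7.93 = 57.62 MPa

57.62 MPa


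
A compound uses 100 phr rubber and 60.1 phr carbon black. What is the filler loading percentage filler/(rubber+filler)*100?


Filler % = filler / (rubber + filler) * 100
= 60.1 / (100 + 60.1) * 100
= 60.1 / 160.1 * 100
= 37.54%

37.54%


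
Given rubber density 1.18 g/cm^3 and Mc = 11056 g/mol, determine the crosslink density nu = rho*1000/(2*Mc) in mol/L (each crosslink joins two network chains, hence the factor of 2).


nu = rho * 1000 / (2 * Mc)
nu = 1.18 * 1000 / (2 * 11056)
nu = 1180.0 / 22112
nu = 0.0534 mol/L

0.0534 mol/L


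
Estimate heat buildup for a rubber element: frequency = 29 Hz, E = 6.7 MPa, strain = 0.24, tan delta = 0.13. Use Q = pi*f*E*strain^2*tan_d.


Q = pi * f * E * strain^2 * tan_d
= pi * 29 * 6.7 * 0.24^2 * 0.13
= pi * 29 * 6.7 * 0.0576 * 0.13
= 4.5708

Q = 4.5708


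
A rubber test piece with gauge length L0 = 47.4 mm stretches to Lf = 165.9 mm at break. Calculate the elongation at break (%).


Elongation = (Lf - L0) / L0 * 100
= (165.9 - 47.4) / 47.4 * 100
= 118.5 / 47.4 * 100
= 250.0%

250.0%


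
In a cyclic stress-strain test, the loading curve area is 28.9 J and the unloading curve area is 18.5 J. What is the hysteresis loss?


Hysteresis loss = loading - unloading
= 28.9 - 18.5
= 10.4 J

10.4 J


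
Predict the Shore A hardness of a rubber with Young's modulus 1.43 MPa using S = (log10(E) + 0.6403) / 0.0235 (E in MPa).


log10(E) = 0.0235*S - 0.6403  =>  S = (log10(E) + 0.6403) / 0.0235
log10(1.43) = 0.155336
S = (0.155336 + 0.6403) / 0.0235 = 0.795636 / 0.0235
S = 33.9

Shore A = 33.9


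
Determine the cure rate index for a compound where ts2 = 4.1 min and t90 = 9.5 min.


CRI = 100 / (t90 - ts2)
= 100 / (9.5 - 4.1)
= 100 / 5.4
= 18.52 min^-1

18.52 min^-1


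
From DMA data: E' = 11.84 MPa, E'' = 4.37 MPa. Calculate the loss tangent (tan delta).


tan delta = E'' / E'
= 4.37 / 11.84
= 0.3691

tan delta = 0.3691


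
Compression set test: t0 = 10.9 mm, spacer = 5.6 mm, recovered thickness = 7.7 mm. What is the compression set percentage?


CS = (t0 - recovered) / (t0 - ts) * 100
= (10.9 - 7.7) / (10.9 - 5.6) * 100
= 3.2 / 5.3 * 100
= 60.4%

60.4%


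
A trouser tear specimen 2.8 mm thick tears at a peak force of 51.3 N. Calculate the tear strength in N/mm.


Tear strength = force / thickness
= 51.3 / 2.8
= 18.32 N/mm

18.32 N/mm


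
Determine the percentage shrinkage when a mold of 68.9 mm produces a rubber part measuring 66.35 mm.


Shrinkage = (mold - part) / mold * 100
= (68.9 - 66.35) / 68.9 * 100
= 2.55 / 68.9 * 100
= 3.7%

3.7%


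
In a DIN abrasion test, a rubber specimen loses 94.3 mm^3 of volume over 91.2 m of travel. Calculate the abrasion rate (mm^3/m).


Rate = volume_loss / distance
= 94.3 / 91.2
= 1.034 mm^3/m

1.034 mm^3/m


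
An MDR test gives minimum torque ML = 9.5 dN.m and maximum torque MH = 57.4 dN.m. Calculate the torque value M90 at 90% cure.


M90 = ML + 0.9 * (MH - ML)
M90 = 9.5 + 0.9 * (57.4 - 9.5)
M90 = 9.5 + 0.9 * 47.9
M90 = 52.61 dN.m

52.61 dN.m


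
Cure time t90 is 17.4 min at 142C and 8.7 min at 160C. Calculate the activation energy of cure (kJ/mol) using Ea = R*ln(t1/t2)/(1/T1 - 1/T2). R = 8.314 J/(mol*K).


T1 = 415.15 K, T2 = 433.15 K
1/T1 - 1/T2 = 1.0010e-04
ln(t1/t2) = ln(17.4/8.7) = 0.6931
Ea = 8.314 * 0.6931 / 1.0010e-04 = 57571.3399 J/mol
Ea = 57.57 kJ/mol

57.57 kJ/mol


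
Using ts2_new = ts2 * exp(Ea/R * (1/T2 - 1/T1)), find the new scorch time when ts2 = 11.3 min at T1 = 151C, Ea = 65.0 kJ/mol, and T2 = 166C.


Convert temperatures: T1 = 151 + 273.15 = 424.15 K, T2 = 166 + 273.15 = 439.15 K
ts2_new = 11.3 * exp(65000 / 8.314 * (1/439.15 - 1/424.15))
1/T2 - 1/T1 = -8.0530e-05
ts2_new = 6.02 min

6.02 min


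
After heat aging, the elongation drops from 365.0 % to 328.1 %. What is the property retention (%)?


Retention = aged / original * 100
= 328.1 / 365.0 * 100
= 89.9%

89.9%


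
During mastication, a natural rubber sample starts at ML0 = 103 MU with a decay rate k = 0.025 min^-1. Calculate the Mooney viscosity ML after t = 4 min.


ML = ML0 * exp(-k * t)
ML = 103 * exp(-0.025 * 4)
ML = 103 * 0.9048
ML = 93.2 MU

93.2 MU


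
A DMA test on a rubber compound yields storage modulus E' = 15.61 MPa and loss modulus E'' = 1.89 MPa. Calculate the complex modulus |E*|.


|E*| = sqrt(E'^2 + E''^2)
= sqrt(15.61^2 + 1.89^2)
= sqrt(243.6721 + 3.5721)
= 15.724 MPa

15.724 MPa


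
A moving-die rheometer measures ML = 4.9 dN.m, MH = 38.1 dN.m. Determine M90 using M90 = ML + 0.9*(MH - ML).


M90 = ML + 0.9 * (MH - ML)
M90 = 4.9 + 0.9 * (38.1 - 4.9)
M90 = 4.9 + 0.9 * 33.2
M90 = 34.78 dN.m

34.78 dN.m


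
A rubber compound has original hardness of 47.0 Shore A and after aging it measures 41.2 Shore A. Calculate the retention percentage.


Retention = aged / original * 100
= 41.2 / 47.0 * 100
= 87.7%

87.7%


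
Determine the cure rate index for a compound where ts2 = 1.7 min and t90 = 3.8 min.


CRI = 100 / (t90 - ts2)
= 100 / (3.8 - 1.7)
= 100 / 2.1
= 47.62 min^-1

47.62 min^-1


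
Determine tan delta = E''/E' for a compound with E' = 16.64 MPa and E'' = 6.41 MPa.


tan delta = E'' / E'
= 6.41 / 16.64
= 0.3852

tan delta = 0.3852


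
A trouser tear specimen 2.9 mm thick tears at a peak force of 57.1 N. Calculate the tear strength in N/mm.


Tear strength = force / thickness
= 57.1 / 2.9
= 19.69 N/mm

19.69 N/mm


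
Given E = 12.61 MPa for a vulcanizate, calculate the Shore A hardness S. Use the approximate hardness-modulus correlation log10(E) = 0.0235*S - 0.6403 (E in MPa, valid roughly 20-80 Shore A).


log10(E) = 0.0235*S - 0.6403  =>  S = (log10(E) + 0.6403) / 0.0235
log10(12.61) = 1.100715
S = (1.100715 + 0.6403) / 0.0235 = 1.741015 / 0.0235
S = 74.1

Shore A = 74.1


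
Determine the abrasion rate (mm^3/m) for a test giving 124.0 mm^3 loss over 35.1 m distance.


Rate = volume_loss / distance
= 124.0 / 35.1
= 3.533 mm^3/m

3.533 mm^3/m


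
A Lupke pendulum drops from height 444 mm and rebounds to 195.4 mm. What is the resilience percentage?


Resilience = h_rebound / h_drop * 100
= 195.4 / 444 * 100
= 44.0%

44.0%


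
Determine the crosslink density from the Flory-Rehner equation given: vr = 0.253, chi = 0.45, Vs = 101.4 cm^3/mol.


ln(1 - vr) = ln(1 - 0.253) = -0.2917
Numerator = -((-0.2917) + 0.253 + 0.45 * 0.253^2) = 0.0099
Denominator = 101.4 * (0.253^(1/3) - 0.253/2) = 51.3054
nu = 0.0099 / 51.3054 = 1.9269e-04 mol/cm^3

1.9269e-04 mol/cm^3


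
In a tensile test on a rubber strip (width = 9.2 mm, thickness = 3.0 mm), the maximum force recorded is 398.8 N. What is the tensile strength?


Area = width * thickness = 9.2 * 3.0 = 27.6 mm^2
TS = force / area = 398.8 / 27.6 = 14.45 MPa

14.45 MPa


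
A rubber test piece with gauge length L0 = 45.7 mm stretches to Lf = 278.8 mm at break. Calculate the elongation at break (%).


Elongation = (Lf - L0) / L0 * 100
= (278.8 - 45.7) / 45.7 * 100
= 233.1 / 45.7 * 100
= 510.1%

510.1%
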